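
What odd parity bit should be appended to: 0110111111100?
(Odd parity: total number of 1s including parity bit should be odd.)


Number of 1s in data: 9
Parity bit: 0

0


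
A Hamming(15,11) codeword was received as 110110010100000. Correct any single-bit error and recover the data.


Syndrome = 0: no error detected

Data: 01000100000 (no errors)


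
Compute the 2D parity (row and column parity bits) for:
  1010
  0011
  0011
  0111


Row parities: 0001
Column parities: 1101

Row P: 0001, Col P: 1101, Corner: 1


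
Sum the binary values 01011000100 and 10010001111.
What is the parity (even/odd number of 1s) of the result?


01011000100 = 708
10010001111 = 1167
Sum = 1875 = 11101010011
1s count = 7

odd parity (7 ones in 11101010011)


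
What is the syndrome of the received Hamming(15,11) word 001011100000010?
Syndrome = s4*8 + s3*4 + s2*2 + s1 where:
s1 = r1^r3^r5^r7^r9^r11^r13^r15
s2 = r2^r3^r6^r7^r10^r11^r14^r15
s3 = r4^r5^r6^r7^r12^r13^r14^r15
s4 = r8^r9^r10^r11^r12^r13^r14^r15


s1=1, s2=0, s3=0, s4=1

Syndrome = 9 (error at position 9)


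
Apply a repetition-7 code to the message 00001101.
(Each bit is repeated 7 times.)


Each bit -> 7 copies

00000000000000000000000000001111111111111100000001111111


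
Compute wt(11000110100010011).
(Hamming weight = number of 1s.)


Counting 1s in 11000110100010011

8


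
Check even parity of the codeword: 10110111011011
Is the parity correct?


Number of 1s: 10

Yes, parity is correct (10 ones)


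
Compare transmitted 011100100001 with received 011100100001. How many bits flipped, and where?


XOR: 000000000000

0 errors (received matches sent)


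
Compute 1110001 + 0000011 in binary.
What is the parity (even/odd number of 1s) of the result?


1110001 = 113
0000011 = 3
Sum = 116 = 1110100
1s count = 4

even parity (4 ones in 1110100)


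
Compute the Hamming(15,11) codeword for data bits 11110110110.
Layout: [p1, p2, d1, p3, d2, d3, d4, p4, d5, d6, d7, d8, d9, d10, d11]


Parity bits: p1=1, p2=0, p3=1, p4=0

101111100110110


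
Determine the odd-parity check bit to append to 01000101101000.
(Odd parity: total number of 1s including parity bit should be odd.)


Number of 1s in data: 5
Parity bit: 0

0


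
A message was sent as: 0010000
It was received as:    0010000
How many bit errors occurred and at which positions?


XOR: 0000000

0 errors (received matches sent)


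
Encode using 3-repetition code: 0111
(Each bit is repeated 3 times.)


Each bit -> 3 copies

000111111111


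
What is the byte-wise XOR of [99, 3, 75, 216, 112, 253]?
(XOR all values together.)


XOR chain: 99 ^ 3 ^ 75 ^ 216 ^ 112 ^ 253 = 126

126


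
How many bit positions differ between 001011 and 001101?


XOR: 000110
Count of 1s: 2

2


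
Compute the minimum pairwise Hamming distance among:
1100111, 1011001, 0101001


Comparing all pairs, minimum distance: 3
Can detect 2 errors, correct 1 errors

3


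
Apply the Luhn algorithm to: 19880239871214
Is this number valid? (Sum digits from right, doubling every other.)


Luhn sum = 67
67 mod 10 = 7

Invalid (Luhn sum mod 10 = 7)


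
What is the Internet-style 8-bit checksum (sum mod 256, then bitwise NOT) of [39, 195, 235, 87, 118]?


Sum = 674 mod 256 = 162
Complement = 93

93


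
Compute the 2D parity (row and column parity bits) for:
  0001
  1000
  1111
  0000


Row parities: 1100
Column parities: 0110

Row P: 1100, Col P: 0110, Corner: 0


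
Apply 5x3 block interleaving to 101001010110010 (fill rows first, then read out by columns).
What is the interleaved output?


Matrix:
  101
  001
  010
  110
  010
Read columns: 100100011111000

100100011111000


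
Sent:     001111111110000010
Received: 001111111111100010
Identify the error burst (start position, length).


XOR: 000000000001100000

Burst at position 11, length 2


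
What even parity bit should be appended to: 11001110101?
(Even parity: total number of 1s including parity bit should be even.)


Number of 1s in data: 7
Parity bit: 1

1


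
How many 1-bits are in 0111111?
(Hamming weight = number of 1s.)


Counting 1s in 0111111

6


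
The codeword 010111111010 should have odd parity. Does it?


Number of 1s: 8

No, parity error (8 ones)


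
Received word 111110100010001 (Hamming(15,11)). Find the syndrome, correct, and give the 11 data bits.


Syndrome = 2: error at position 2

Data: 11010010001 (corrected bit 2)


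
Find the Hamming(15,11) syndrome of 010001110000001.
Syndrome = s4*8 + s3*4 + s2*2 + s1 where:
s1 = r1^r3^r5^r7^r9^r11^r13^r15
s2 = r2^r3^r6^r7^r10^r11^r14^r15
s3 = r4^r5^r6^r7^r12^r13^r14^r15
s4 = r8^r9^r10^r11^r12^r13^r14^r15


s1=0, s2=0, s3=1, s4=0

Syndrome = 4 (error at position 4)


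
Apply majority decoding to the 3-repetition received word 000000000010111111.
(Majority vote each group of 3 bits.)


Groups: 000, 000, 000, 010, 111, 111
Majority votes: 000011

000011


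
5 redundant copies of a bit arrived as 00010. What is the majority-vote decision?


Ones: 1 out of 5
Threshold: 3

0 (1/5 voted 1)


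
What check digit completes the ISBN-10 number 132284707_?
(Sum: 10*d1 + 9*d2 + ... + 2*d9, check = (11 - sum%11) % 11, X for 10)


Weighted sum: 177
177 mod 11 = 1

Check digit: X


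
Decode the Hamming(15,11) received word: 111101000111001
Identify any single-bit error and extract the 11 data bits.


Syndrome = 0: no error detected

Data: 10100111001 (no errors)


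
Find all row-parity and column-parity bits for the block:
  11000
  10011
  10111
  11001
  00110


Row parities: 01010
Column parities: 00011

Row P: 01010, Col P: 00011, Corner: 0


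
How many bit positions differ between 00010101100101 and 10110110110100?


XOR: 10100011010001
Count of 1s: 6

6


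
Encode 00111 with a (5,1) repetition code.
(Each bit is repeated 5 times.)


Each bit -> 5 copies

0000000000111111111111111


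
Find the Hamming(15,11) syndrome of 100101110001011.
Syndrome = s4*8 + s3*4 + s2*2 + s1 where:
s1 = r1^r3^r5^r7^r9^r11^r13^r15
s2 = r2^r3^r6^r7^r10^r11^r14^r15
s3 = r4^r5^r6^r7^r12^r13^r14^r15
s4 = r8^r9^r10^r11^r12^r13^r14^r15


s1=1, s2=0, s3=0, s4=0

Syndrome = 1 (error at position 1)


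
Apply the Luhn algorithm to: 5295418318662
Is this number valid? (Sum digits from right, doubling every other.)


Luhn sum = 58
58 mod 10 = 8

Invalid (Luhn sum mod 10 = 8)


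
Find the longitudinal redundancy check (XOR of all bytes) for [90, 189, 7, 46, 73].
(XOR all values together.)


XOR chain: 90 ^ 189 ^ 7 ^ 46 ^ 73 = 135

135


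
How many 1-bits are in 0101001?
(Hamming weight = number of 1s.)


Counting 1s in 0101001

3


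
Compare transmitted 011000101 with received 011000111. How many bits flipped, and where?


XOR: 000000010

1 error(s) at position(s): 7


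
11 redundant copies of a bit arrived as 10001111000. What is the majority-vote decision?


Ones: 5 out of 11
Threshold: 6

0 (5/11 voted 1)


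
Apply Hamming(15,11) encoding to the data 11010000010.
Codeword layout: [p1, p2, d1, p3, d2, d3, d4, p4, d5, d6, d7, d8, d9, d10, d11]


Parity bits: p1=1, p2=1, p3=1, p4=1

111110110000010


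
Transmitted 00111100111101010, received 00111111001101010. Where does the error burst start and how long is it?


XOR: 00000011110000000

Burst at position 6, length 4


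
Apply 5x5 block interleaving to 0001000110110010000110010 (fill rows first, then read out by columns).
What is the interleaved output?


Matrix:
  00010
  00110
  11001
  00001
  10010
Read columns: 0010100100010001100100110

0010100100010001100100110


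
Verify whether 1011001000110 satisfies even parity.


Number of 1s: 6

Yes, parity is correct (6 ones)


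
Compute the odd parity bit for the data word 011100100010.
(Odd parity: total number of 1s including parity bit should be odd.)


Number of 1s in data: 5
Parity bit: 0

0


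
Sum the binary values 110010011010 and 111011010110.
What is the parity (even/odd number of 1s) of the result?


110010011010 = 3226
111011010110 = 3798
Sum = 7024 = 1101101110000
1s count = 7

odd parity (7 ones in 1101101110000)


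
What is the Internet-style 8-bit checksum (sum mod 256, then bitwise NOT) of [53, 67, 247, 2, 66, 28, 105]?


Sum = 568 mod 256 = 56
Complement = 199

199


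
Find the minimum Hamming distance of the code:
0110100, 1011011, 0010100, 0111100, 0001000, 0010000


Comparing all pairs, minimum distance: 1
Can detect 0 errors, correct 0 errors

1


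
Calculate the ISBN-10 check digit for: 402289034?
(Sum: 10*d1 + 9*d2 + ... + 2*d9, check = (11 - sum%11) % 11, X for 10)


Weighted sum: 180
180 mod 11 = 4

Check digit: 7


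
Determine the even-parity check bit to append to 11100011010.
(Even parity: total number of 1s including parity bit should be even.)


Number of 1s in data: 6
Parity bit: 0

0


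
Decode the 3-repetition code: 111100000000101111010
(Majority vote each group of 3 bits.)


Groups: 111, 100, 000, 000, 101, 111, 010
Majority votes: 1000110

1000110


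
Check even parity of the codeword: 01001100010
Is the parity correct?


Number of 1s: 4

Yes, parity is correct (4 ones)


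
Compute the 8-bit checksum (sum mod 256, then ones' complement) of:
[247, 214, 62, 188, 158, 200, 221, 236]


Sum = 1526 mod 256 = 246
Complement = 9

9


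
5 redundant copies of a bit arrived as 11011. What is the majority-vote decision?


Ones: 4 out of 5
Threshold: 3

1 (4/5 voted 1)


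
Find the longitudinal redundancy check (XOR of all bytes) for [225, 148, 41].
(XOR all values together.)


XOR chain: 225 ^ 148 ^ 41 = 92

92


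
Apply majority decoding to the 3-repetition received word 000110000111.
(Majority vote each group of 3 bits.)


Groups: 000, 110, 000, 111
Majority votes: 0101

0101


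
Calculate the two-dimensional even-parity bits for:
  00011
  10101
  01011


Row parities: 011
Column parities: 11101

Row P: 011, Col P: 11101, Corner: 0


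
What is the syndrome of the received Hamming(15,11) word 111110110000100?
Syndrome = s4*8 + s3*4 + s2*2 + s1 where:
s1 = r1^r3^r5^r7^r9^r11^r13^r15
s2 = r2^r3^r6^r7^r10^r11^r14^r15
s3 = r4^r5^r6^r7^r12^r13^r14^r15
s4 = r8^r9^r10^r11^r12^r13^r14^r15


s1=1, s2=1, s3=0, s4=0

Syndrome = 3 (error at position 3)


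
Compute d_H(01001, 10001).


XOR: 11000
Count of 1s: 2

2


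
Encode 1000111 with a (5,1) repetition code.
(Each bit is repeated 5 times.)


Each bit -> 5 copies

11111000000000000000111111111111111


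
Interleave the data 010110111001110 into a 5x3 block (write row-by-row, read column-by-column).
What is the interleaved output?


Matrix:
  010
  110
  111
  001
  110
Read columns: 011011110100110

011011110100110


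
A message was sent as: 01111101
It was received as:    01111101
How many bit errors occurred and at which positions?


XOR: 00000000

0 errors (received matches sent)


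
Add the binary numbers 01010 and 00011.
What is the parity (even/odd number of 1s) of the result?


01010 = 10
00011 = 3
Sum = 13 = 1101
1s count = 3

odd parity (3 ones in 1101)


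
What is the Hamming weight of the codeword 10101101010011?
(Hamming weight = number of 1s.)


Counting 1s in 10101101010011

8


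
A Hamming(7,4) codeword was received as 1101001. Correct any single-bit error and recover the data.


Syndrome = 0: no error detected

Data: 0001 (no errors)


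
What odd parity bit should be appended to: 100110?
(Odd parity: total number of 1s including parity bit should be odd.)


Number of 1s in data: 3
Parity bit: 0

0


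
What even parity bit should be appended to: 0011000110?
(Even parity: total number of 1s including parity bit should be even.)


Number of 1s in data: 4
Parity bit: 0

0


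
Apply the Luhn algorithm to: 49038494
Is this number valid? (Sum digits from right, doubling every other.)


Luhn sum = 44
44 mod 10 = 4

Invalid (Luhn sum mod 10 = 4)


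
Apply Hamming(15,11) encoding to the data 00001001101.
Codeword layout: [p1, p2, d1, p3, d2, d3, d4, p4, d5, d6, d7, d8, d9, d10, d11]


Parity bits: p1=1, p2=1, p3=1, p4=0

110100001001101


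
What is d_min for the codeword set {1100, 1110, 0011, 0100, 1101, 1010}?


Comparing all pairs, minimum distance: 1
Can detect 0 errors, correct 0 errors

1


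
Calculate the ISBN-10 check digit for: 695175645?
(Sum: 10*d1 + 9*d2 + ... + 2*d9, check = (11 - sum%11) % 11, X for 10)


Weighted sum: 301
301 mod 11 = 4

Check digit: 7


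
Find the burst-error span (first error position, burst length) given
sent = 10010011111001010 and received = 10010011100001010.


XOR: 00000000011000000

Burst at position 9, length 2


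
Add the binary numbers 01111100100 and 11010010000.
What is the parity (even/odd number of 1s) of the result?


01111100100 = 996
11010010000 = 1680
Sum = 2676 = 101001110100
1s count = 6

even parity (6 ones in 101001110100)


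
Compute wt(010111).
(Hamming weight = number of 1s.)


Counting 1s in 010111

4


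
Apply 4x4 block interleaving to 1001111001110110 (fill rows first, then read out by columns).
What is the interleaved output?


Matrix:
  1001
  1110
  0111
  0110
Read columns: 1100011101111010

1100011101111010


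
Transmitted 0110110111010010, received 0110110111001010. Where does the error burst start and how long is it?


XOR: 0000000000011000

Burst at position 11, length 2


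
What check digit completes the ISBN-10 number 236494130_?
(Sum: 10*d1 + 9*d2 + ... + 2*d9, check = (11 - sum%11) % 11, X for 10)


Weighted sum: 210
210 mod 11 = 1

Check digit: X


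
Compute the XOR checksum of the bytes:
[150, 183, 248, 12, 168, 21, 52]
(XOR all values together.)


XOR chain: 150 ^ 183 ^ 248 ^ 12 ^ 168 ^ 21 ^ 52 = 92

92


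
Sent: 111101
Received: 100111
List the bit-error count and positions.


XOR: 011010

3 error(s) at position(s): 1, 2, 4


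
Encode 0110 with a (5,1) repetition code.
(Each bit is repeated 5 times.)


Each bit -> 5 copies

00000111111111100000


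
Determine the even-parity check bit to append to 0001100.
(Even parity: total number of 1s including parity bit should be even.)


Number of 1s in data: 2
Parity bit: 0

0


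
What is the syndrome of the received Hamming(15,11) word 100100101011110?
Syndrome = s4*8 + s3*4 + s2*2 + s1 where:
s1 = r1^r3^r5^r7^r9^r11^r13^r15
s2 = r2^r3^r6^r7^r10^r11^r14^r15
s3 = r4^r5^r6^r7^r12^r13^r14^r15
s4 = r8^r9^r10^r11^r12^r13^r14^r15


s1=1, s2=1, s3=1, s4=1

Syndrome = 15 (error at position 15)


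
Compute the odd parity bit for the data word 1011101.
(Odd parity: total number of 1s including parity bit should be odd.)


Number of 1s in data: 5
Parity bit: 0

0


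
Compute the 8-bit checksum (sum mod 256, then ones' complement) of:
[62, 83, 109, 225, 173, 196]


Sum = 848 mod 256 = 80
Complement = 175

175


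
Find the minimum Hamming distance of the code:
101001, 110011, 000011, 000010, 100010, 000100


Comparing all pairs, minimum distance: 1
Can detect 0 errors, correct 0 errors

1


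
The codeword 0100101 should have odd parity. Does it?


Number of 1s: 3

Yes, parity is correct (3 ones)


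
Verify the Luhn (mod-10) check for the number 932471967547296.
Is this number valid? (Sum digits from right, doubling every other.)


Luhn sum = 80
80 mod 10 = 0

Valid (Luhn sum mod 10 = 0)


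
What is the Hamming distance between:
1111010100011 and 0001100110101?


XOR: 1110110010110
Count of 1s: 8

8


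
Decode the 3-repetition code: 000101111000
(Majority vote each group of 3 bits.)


Groups: 000, 101, 111, 000
Majority votes: 0110

0110


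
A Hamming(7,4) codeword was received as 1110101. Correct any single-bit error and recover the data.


Syndrome = 2: error at position 2

Data: 1101 (corrected bit 2)


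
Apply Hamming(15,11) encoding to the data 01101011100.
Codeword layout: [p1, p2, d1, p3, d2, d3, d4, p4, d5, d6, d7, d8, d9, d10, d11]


Parity bits: p1=0, p2=0, p3=0, p4=0

000011001011100


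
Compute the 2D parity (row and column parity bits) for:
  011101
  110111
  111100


Row parities: 010
Column parities: 010110

Row P: 010, Col P: 010110, Corner: 1


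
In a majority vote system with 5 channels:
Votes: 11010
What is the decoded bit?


Ones: 3 out of 5
Threshold: 3

1 (3/5 voted 1)


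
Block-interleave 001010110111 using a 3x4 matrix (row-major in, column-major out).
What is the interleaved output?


Matrix:
  0010
  1011
  0111
Read columns: 010001111011

010001111011


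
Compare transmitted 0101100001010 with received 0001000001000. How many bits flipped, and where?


XOR: 0100100000010

3 error(s) at position(s): 1, 4, 11


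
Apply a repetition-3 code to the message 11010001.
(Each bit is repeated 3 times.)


Each bit -> 3 copies

111111000111000000000111


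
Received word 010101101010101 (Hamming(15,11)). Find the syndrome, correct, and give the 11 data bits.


Syndrome = 7: error at position 7

Data: 00101010101 (corrected bit 7)


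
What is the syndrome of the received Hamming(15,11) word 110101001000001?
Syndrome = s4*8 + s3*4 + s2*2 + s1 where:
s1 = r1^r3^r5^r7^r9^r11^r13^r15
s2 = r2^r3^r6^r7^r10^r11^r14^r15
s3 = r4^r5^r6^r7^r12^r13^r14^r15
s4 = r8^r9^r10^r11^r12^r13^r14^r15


s1=1, s2=1, s3=1, s4=0

Syndrome = 7 (error at position 7)


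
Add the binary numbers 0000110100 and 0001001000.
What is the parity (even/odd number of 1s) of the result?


0000110100 = 52
0001001000 = 72
Sum = 124 = 1111100
1s count = 5

odd parity (5 ones in 1111100)


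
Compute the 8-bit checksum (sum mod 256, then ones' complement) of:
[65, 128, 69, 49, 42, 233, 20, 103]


Sum = 709 mod 256 = 197
Complement = 58

58


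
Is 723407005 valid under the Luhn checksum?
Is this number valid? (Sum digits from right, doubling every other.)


Luhn sum = 32
32 mod 10 = 2

Invalid (Luhn sum mod 10 = 2)


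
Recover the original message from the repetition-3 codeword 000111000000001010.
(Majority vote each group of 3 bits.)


Groups: 000, 111, 000, 000, 001, 010
Majority votes: 010000

010000


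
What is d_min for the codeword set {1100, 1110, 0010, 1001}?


Comparing all pairs, minimum distance: 1
Can detect 0 errors, correct 0 errors

1


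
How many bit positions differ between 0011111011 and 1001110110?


XOR: 1010001101
Count of 1s: 5

5


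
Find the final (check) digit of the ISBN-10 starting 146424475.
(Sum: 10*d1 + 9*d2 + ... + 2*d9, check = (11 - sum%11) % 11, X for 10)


Weighted sum: 201
201 mod 11 = 3

Check digit: 8


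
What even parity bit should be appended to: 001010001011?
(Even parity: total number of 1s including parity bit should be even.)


Number of 1s in data: 5
Parity bit: 1

1


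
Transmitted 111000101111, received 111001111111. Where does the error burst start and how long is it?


XOR: 000001010000

Burst at position 5, length 3


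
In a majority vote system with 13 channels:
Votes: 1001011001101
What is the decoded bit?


Ones: 7 out of 13
Threshold: 7

1 (7/13 voted 1)


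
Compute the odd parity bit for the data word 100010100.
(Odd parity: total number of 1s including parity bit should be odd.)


Number of 1s in data: 3
Parity bit: 0

0


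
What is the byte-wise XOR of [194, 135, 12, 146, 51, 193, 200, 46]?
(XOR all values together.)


XOR chain: 194 ^ 135 ^ 12 ^ 146 ^ 51 ^ 193 ^ 200 ^ 46 = 207

207


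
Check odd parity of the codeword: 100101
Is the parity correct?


Number of 1s: 3

Yes, parity is correct (3 ones)


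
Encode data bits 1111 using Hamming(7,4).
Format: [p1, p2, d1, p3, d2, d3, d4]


Parity bits: p1=1, p2=1, p3=1

1111111


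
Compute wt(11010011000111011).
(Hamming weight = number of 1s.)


Counting 1s in 11010011000111011

10


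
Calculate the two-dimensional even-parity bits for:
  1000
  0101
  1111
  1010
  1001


Row parities: 10000
Column parities: 0001

Row P: 10000, Col P: 0001, Corner: 1


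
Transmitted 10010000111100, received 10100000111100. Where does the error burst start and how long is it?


XOR: 00110000000000

Burst at position 2, length 2


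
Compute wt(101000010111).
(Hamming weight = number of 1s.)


Counting 1s in 101000010111

6


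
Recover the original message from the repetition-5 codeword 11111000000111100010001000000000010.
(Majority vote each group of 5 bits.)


Groups: 11111, 00000, 01111, 00010, 00100, 00000, 00010
Majority votes: 1010000

1010000


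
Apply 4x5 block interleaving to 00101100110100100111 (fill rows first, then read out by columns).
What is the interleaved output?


Matrix:
  00101
  10011
  01001
  00111
Read columns: 01000010100101011111

01000010100101011111


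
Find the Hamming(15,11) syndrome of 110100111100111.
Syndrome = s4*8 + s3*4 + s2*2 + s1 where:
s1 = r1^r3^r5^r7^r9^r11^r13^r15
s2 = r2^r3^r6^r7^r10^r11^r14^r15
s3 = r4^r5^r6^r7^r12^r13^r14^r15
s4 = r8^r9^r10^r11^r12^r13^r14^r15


s1=1, s2=1, s3=1, s4=0

Syndrome = 7 (error at position 7)


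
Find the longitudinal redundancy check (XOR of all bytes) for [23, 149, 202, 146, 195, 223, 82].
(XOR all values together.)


XOR chain: 23 ^ 149 ^ 202 ^ 146 ^ 195 ^ 223 ^ 82 = 148

148


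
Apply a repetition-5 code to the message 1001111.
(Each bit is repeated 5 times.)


Each bit -> 5 copies

11111000000000011111111111111111111


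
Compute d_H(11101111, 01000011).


XOR: 10101100
Count of 1s: 4

4


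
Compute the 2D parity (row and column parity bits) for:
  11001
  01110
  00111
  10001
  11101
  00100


Row parities: 111001
Column parities: 11000

Row P: 111001, Col P: 11000, Corner: 0


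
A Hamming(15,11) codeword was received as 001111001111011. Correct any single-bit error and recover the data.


Syndrome = 1: error at position 1

Data: 11101111011 (corrected bit 1)


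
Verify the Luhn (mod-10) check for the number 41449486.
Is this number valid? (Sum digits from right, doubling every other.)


Luhn sum = 47
47 mod 10 = 7

Invalid (Luhn sum mod 10 = 7)


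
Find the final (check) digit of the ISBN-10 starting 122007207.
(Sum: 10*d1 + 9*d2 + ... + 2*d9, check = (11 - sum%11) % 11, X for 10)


Weighted sum: 101
101 mod 11 = 2

Check digit: 9


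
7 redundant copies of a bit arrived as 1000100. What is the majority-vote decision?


Ones: 2 out of 7
Threshold: 4

0 (2/7 voted 1)


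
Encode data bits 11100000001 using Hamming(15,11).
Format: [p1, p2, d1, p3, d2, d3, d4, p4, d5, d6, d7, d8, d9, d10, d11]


Parity bits: p1=1, p2=1, p3=1, p4=1

111111010000001


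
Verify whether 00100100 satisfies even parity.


Number of 1s: 2

Yes, parity is correct (2 ones)


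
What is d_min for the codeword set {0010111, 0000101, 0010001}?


Comparing all pairs, minimum distance: 2
Can detect 1 errors, correct 0 errors

2


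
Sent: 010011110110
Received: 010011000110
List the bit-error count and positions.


XOR: 000000110000

2 error(s) at position(s): 6, 7


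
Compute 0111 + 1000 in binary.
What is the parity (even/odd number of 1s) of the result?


0111 = 7
1000 = 8
Sum = 15 = 1111
1s count = 4

even parity (4 ones in 1111)


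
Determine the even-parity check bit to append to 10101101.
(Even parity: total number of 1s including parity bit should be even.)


Number of 1s in data: 5
Parity bit: 1

1


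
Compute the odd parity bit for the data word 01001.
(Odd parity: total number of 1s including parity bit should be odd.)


Number of 1s in data: 2
Parity bit: 1

1


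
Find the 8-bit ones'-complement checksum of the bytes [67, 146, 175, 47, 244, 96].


Sum = 775 mod 256 = 7
Complement = 248

248


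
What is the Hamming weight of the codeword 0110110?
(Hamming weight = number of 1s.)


Counting 1s in 0110110

4


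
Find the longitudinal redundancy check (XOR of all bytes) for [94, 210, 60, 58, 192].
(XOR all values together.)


XOR chain: 94 ^ 210 ^ 60 ^ 58 ^ 192 = 74

74


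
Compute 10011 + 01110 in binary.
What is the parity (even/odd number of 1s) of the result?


10011 = 19
01110 = 14
Sum = 33 = 100001
1s count = 2

even parity (2 ones in 100001)


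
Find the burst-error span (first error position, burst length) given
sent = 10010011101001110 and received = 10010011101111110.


XOR: 00000000000110000

Burst at position 11, length 2


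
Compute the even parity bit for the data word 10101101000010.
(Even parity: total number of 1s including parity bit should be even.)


Number of 1s in data: 6
Parity bit: 0

0


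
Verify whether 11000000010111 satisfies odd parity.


Number of 1s: 6

No, parity error (6 ones)


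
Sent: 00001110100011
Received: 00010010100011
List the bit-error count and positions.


XOR: 00011100000000

3 error(s) at position(s): 3, 4, 5


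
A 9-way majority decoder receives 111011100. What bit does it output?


Ones: 6 out of 9
Threshold: 5

1 (6/9 voted 1)


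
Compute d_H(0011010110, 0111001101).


XOR: 0100011011
Count of 1s: 5

5


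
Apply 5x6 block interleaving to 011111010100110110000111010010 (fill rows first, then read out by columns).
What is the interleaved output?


Matrix:
  011111
  010100
  110110
  000111
  010010
Read columns: 001001110110000111101011110010

001001110110000111101011110010


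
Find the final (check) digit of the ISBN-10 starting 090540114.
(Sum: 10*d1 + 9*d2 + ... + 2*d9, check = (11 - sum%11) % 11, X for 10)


Weighted sum: 155
155 mod 11 = 1

Check digit: X


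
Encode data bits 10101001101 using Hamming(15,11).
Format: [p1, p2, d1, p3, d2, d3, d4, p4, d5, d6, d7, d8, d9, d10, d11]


Parity bits: p1=0, p2=1, p3=0, p4=0

011001001001101


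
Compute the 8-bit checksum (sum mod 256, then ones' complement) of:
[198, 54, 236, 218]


Sum = 706 mod 256 = 194
Complement = 61

61


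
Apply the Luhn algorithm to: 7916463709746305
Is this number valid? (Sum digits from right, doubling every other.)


Luhn sum = 78
78 mod 10 = 8

Invalid (Luhn sum mod 10 = 8)


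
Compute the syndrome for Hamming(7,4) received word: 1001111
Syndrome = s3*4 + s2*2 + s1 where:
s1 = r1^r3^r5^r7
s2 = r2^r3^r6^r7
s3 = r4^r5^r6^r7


s1=1, s2=0, s3=0

Syndrome = 1 (error at position 1)


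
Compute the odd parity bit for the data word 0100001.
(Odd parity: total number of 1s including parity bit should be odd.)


Number of 1s in data: 2
Parity bit: 1

1


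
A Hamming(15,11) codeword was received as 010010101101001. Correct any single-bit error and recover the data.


Syndrome = 0: no error detected

Data: 01011101001 (no errors)


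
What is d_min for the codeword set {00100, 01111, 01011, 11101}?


Comparing all pairs, minimum distance: 1
Can detect 0 errors, correct 0 errors

1


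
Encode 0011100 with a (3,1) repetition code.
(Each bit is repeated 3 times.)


Each bit -> 3 copies

000000111111111000000


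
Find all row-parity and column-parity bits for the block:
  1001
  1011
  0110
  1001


Row parities: 0100
Column parities: 1101

Row P: 0100, Col P: 1101, Corner: 1


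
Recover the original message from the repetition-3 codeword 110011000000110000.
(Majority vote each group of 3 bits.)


Groups: 110, 011, 000, 000, 110, 000
Majority votes: 110010

110010


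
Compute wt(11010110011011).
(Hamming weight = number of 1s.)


Counting 1s in 11010110011011

9


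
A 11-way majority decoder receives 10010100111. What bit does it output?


Ones: 6 out of 11
Threshold: 6

1 (6/11 voted 1)


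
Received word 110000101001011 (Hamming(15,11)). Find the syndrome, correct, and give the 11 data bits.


Syndrome = 0: no error detected

Data: 00011001011 (no errors)


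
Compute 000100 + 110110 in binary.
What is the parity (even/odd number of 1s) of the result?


000100 = 4
110110 = 54
Sum = 58 = 111010
1s count = 4

even parity (4 ones in 111010)


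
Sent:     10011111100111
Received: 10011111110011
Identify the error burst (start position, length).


XOR: 00000000010100

Burst at position 9, length 3


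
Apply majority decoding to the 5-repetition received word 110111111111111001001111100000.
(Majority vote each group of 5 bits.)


Groups: 11011, 11111, 11111, 00100, 11111, 00000
Majority votes: 111010

111010


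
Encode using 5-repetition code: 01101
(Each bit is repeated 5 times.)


Each bit -> 5 copies

0000011111111110000011111


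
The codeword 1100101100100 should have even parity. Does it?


Number of 1s: 6

Yes, parity is correct (6 ones)


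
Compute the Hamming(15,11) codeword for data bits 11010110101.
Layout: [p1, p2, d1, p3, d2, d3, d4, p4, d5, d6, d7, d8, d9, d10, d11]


Parity bits: p1=0, p2=1, p3=0, p4=0

011010100110101


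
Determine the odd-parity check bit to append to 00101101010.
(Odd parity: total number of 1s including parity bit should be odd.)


Number of 1s in data: 5
Parity bit: 0

0


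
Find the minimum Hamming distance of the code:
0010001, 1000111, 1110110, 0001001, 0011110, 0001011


Comparing all pairs, minimum distance: 1
Can detect 0 errors, correct 0 errors

1


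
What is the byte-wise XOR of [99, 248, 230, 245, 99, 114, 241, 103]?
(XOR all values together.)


XOR chain: 99 ^ 248 ^ 230 ^ 245 ^ 99 ^ 114 ^ 241 ^ 103 = 15

15


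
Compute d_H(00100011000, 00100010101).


XOR: 00000001101
Count of 1s: 3

3


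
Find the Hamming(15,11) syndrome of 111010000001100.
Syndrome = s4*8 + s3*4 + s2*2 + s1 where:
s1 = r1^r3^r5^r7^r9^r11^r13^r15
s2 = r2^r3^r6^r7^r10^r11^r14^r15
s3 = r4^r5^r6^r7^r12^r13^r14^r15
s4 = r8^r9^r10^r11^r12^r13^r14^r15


s1=0, s2=0, s3=1, s4=0

Syndrome = 4 (error at position 4)


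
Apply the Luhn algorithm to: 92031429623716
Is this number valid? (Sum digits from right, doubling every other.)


Luhn sum = 59
59 mod 10 = 9

Invalid (Luhn sum mod 10 = 9)


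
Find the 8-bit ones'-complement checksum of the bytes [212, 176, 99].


Sum = 487 mod 256 = 231
Complement = 24

24


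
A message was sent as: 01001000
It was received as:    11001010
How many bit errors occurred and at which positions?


XOR: 10000010

2 error(s) at position(s): 0, 6


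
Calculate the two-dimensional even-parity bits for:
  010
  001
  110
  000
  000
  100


Row parities: 110001
Column parities: 001

Row P: 110001, Col P: 001, Corner: 1


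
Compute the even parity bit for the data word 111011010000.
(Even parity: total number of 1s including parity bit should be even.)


Number of 1s in data: 6
Parity bit: 0

0


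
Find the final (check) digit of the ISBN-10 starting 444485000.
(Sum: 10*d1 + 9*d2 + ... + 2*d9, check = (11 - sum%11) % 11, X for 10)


Weighted sum: 209
209 mod 11 = 0

Check digit: 0


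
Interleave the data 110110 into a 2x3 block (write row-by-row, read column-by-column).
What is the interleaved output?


Matrix:
  110
  110
Read columns: 111100

111100


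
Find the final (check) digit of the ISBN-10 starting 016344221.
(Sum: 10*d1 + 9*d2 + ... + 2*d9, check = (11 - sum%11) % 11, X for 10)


Weighted sum: 138
138 mod 11 = 6

Check digit: 5


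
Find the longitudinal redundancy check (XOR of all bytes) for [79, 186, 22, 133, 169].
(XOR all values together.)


XOR chain: 79 ^ 186 ^ 22 ^ 133 ^ 169 = 207

207


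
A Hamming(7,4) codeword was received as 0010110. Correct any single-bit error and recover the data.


Syndrome = 0: no error detected

Data: 1110 (no errors)


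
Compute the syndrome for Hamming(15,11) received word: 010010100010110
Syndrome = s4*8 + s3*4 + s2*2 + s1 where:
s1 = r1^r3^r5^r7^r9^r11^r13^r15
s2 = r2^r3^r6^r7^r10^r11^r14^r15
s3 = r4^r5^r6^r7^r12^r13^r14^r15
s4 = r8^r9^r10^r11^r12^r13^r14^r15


s1=0, s2=0, s3=0, s4=1

Syndrome = 8 (error at position 8)


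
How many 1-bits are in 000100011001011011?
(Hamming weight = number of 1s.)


Counting 1s in 000100011001011011

8


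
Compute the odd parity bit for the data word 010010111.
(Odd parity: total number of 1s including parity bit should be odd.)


Number of 1s in data: 5
Parity bit: 0

0


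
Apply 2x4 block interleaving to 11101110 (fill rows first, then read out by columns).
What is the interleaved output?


Matrix:
  1110
  1110
Read columns: 11111100

11111100


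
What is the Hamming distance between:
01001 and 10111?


XOR: 11110
Count of 1s: 4

4


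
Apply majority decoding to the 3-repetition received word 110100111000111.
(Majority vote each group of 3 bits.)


Groups: 110, 100, 111, 000, 111
Majority votes: 10101

10101


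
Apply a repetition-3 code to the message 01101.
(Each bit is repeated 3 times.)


Each bit -> 3 copies

000111111000111


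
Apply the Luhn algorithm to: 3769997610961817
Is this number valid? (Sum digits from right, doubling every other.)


Luhn sum = 90
90 mod 10 = 0

Valid (Luhn sum mod 10 = 0)


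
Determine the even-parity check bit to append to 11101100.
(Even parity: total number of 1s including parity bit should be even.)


Number of 1s in data: 5
Parity bit: 1

1


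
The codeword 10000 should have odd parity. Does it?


Number of 1s: 1

Yes, parity is correct (1 ones)


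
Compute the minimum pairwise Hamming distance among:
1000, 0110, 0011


Comparing all pairs, minimum distance: 2
Can detect 1 errors, correct 0 errors

2


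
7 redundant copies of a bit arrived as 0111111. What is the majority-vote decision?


Ones: 6 out of 7
Threshold: 4

1 (6/7 voted 1)


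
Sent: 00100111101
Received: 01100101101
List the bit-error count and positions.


XOR: 01000010000

2 error(s) at position(s): 1, 6


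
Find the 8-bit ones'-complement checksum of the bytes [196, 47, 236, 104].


Sum = 583 mod 256 = 71
Complement = 184

184


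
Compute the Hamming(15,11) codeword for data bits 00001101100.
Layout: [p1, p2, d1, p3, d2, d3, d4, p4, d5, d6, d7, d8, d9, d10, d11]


Parity bits: p1=0, p2=1, p3=0, p4=0

010000001101100


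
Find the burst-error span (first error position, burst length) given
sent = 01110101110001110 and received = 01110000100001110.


XOR: 00000101010000000

Burst at position 5, length 5


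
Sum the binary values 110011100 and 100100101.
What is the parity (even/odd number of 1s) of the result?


110011100 = 412
100100101 = 293
Sum = 705 = 1011000001
1s count = 4

even parity (4 ones in 1011000001)


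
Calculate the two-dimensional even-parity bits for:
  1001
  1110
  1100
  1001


Row parities: 0100
Column parities: 0010

Row P: 0100, Col P: 0010, Corner: 1


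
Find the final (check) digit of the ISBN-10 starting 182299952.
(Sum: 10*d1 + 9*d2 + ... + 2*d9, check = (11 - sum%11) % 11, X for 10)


Weighted sum: 266
266 mod 11 = 2

Check digit: 9


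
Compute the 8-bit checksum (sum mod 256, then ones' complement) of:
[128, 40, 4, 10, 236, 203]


Sum = 621 mod 256 = 109
Complement = 146

146


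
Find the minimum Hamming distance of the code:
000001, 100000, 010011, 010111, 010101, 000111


Comparing all pairs, minimum distance: 1
Can detect 0 errors, correct 0 errors

1


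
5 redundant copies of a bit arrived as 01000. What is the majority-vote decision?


Ones: 1 out of 5
Threshold: 3

0 (1/5 voted 1)


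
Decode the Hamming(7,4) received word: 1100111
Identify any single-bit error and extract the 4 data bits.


Syndrome = 7: error at position 7

Data: 0110 (corrected bit 7)


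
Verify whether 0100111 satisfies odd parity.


Number of 1s: 4

No, parity error (4 ones)


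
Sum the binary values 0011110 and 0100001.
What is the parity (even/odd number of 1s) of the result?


0011110 = 30
0100001 = 33
Sum = 63 = 111111
1s count = 6

even parity (6 ones in 111111)


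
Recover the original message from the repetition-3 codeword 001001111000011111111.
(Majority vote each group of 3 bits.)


Groups: 001, 001, 111, 000, 011, 111, 111
Majority votes: 0010111

0010111


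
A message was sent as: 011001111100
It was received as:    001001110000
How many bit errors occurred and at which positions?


XOR: 010000001100

3 error(s) at position(s): 1, 8, 9


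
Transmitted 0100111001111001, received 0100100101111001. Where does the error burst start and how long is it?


XOR: 0000011100000000

Burst at position 5, length 3


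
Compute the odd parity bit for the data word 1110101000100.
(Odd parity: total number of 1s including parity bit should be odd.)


Number of 1s in data: 6
Parity bit: 1

1


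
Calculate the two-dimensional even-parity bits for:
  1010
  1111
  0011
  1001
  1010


Row parities: 00000
Column parities: 0101

Row P: 00000, Col P: 0101, Corner: 0


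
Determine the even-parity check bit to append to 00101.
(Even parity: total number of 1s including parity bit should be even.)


Number of 1s in data: 2
Parity bit: 0

0


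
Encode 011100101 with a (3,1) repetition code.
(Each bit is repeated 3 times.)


Each bit -> 3 copies

000111111111000000111000111


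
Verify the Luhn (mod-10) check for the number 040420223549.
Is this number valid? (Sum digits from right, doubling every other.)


Luhn sum = 46
46 mod 10 = 6

Invalid (Luhn sum mod 10 = 6)


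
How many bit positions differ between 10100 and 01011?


XOR: 11111
Count of 1s: 5

5


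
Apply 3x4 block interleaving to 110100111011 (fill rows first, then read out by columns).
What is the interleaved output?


Matrix:
  1101
  0011
  1011
Read columns: 101100011111

101100011111


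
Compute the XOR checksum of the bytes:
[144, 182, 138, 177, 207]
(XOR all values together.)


XOR chain: 144 ^ 182 ^ 138 ^ 177 ^ 207 = 210

210


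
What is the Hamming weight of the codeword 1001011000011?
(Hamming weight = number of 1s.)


Counting 1s in 1001011000011

6


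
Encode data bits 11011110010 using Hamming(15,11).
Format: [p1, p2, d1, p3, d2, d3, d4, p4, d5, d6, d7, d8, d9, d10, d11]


Parity bits: p1=1, p2=1, p3=1, p4=0

111110101110010


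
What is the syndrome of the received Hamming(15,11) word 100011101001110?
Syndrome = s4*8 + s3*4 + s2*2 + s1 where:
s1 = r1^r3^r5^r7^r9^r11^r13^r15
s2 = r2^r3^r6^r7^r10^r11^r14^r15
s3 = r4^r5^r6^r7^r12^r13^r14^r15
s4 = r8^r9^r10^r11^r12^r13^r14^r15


s1=1, s2=1, s3=0, s4=0

Syndrome = 3 (error at position 3)


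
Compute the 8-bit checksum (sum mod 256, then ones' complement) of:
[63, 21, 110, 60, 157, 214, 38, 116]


Sum = 779 mod 256 = 11
Complement = 244

244


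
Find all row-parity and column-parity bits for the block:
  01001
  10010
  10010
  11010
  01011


Row parities: 00011
Column parities: 11000

Row P: 00011, Col P: 11000, Corner: 0


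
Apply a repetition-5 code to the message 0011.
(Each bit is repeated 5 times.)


Each bit -> 5 copies

00000000001111111111


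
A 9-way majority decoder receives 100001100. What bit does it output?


Ones: 3 out of 9
Threshold: 5

0 (3/9 voted 1)


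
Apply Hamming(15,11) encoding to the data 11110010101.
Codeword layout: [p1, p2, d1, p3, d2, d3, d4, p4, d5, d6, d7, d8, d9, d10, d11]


Parity bits: p1=0, p2=1, p3=1, p4=1

011111110010101


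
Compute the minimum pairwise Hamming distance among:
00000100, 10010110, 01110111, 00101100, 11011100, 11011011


Comparing all pairs, minimum distance: 2
Can detect 1 errors, correct 0 errors

2


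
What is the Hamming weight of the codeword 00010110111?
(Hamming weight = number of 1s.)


Counting 1s in 00010110111

6
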